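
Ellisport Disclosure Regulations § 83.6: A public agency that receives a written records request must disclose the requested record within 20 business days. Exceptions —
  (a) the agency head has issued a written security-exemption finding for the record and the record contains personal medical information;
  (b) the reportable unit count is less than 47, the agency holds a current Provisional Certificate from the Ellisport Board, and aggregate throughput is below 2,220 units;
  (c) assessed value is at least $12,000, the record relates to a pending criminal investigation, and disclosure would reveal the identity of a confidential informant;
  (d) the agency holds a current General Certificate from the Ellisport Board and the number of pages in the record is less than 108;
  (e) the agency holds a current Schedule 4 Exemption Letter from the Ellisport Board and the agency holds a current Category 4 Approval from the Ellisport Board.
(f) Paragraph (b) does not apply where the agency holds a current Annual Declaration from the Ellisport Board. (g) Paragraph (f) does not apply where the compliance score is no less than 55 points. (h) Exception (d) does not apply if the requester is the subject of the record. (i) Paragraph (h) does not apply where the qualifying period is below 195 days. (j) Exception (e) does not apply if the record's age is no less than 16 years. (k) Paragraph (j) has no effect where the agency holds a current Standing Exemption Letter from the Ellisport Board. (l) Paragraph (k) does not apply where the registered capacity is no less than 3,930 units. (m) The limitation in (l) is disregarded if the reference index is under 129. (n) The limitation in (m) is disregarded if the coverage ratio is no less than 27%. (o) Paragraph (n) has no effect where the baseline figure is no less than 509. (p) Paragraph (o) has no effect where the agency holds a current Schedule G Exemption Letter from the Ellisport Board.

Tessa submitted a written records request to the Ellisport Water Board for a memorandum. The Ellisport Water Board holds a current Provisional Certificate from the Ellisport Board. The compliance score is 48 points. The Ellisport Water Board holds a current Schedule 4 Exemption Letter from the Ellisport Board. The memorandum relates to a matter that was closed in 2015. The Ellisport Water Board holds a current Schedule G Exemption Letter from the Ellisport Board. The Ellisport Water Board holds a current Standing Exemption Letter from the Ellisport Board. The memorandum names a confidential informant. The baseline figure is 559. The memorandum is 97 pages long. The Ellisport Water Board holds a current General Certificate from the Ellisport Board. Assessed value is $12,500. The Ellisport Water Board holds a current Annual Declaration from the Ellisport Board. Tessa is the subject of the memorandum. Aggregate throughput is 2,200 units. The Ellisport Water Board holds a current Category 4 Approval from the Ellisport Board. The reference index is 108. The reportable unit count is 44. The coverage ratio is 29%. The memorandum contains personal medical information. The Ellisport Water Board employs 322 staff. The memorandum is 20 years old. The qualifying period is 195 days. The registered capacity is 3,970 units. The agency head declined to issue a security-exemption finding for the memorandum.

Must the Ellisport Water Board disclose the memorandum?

Exception (a) requires that the agency head has issued a written security-exemption finding for the record; but the agency head declined to issue a security-exemption finding, so (a) is unavailable.
Exception (b) is satisfied on its face — the reportable unit count is 44, less than the 47 limit; a current Provisional Certificate is held; aggregate throughput is 2,200 units, below the 2,220 units limit. But applying paragraphs (f)–(g): (f) operates — a current Annual Declaration is held. (g), which would lift (f), is inapplicable — the compliance score is 48 points, short of 55 points. So (b) is unavailable.
Exception (c) fails — the memorandum relates to a closed matter.
Exception (d): a current General Certificate is held; the number of pages in the record is 97, less than the 108 limit — every condition holds. But: (h) is engaged — Tessa is the subject of the memorandum. (i), which would lift (h), does not operate here — the qualifying period is 195 days, not below 195 days. (d) is therefore removed.
All of (e)'s requirements are met (a current Schedule 4 Exemption Letter is held; a current Category 4 Approval is held). Turning to paragraphs (j)–(p): (j) operates — the record's age is 20 years, meeting the 16 years threshold. (k) would limit (j) — a current Standing Exemption Letter is held — but (l) sets (k) aside: (l) operates against (k): the registered capacity is 3,970 units, meeting the 3,930 units threshold. (m) would limit (l) — the reference index is 108, under the 129 limit — but (n) sets (m) aside: (n) is engaged — the coverage ratio is 29%, meeting the 27% threshold. (o) is triggered (the baseline figure is 559, meeting the 509 threshold), but is overridden by (p): (p) is triggered — a current Schedule G Exemption Letter is held. (e) is therefore removed.
No exception applies. The general rule governs.

Yes — the Ellisport Water Board must disclose the memorandum.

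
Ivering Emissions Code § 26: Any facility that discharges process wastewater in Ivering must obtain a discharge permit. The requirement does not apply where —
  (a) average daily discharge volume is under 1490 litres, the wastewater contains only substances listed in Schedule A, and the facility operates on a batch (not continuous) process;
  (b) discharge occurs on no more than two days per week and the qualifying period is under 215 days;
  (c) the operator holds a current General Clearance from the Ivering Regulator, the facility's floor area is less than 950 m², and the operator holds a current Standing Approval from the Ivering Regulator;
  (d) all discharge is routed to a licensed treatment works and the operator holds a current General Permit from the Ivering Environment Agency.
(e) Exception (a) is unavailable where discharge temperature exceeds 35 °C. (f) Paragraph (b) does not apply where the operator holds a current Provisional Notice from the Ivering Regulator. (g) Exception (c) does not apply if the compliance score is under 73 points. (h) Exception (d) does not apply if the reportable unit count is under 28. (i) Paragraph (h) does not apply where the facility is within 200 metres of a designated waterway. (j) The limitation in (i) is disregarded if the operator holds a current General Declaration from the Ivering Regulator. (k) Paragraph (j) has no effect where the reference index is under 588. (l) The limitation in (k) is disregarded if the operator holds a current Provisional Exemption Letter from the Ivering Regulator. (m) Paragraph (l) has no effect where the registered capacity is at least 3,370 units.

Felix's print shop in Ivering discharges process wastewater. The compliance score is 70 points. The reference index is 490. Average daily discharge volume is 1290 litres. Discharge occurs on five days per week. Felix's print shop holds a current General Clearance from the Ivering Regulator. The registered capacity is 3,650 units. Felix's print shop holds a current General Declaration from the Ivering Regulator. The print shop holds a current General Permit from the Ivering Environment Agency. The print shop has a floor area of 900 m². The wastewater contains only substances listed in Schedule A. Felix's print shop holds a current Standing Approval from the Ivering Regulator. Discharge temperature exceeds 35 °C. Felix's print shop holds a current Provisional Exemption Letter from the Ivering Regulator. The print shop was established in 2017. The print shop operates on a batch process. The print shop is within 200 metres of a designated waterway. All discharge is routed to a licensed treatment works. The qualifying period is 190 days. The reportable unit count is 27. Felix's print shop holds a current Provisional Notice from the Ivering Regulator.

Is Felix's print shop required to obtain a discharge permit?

No — exception (d) applies; Felix's print shop is not required to obtain a discharge permit.

Exception (a): average daily discharge volume is 1290 litres, under the 1490 litres limit; the wastewater is Schedule-A-only; the facility operates on a batch process — every condition holds. Turning to paragraph (e): (e) operates against (a): discharge temperature exceeds 35 °C. (a) is therefore removed.
Exception (b) does not apply: discharge occurs on five days per week.
Exception (c)'s conditions are all satisfied: a current General Clearance is held; the facility's floor area is 900 m², less than the 950 m² limit; a current Standing Approval is held. But: (g) applies — the compliance score is 70 points, under the 73 points limit. So (c) is unavailable.
All of (d)'s requirements are met (discharge is routed to a licensed treatment works; a current General Permit is held). Under paragraphs (h)–(m): (h) is engaged (the reportable unit count is 27, under the 28 limit), but is displaced by (i): (i) operates against (h): the print shop is within 200 m of a designated waterway. (j) applies (a current General Declaration is held), but is overridden by (k): (k) operates against (j): the reference index is 490, under the 588 limit. (l) applies (a current Provisional Exemption Letter is held), but is itself disapplied by (m): (m) operates — the registered capacity is 3,650 units, meeting the 3,370 units threshold. Exception (d) stands.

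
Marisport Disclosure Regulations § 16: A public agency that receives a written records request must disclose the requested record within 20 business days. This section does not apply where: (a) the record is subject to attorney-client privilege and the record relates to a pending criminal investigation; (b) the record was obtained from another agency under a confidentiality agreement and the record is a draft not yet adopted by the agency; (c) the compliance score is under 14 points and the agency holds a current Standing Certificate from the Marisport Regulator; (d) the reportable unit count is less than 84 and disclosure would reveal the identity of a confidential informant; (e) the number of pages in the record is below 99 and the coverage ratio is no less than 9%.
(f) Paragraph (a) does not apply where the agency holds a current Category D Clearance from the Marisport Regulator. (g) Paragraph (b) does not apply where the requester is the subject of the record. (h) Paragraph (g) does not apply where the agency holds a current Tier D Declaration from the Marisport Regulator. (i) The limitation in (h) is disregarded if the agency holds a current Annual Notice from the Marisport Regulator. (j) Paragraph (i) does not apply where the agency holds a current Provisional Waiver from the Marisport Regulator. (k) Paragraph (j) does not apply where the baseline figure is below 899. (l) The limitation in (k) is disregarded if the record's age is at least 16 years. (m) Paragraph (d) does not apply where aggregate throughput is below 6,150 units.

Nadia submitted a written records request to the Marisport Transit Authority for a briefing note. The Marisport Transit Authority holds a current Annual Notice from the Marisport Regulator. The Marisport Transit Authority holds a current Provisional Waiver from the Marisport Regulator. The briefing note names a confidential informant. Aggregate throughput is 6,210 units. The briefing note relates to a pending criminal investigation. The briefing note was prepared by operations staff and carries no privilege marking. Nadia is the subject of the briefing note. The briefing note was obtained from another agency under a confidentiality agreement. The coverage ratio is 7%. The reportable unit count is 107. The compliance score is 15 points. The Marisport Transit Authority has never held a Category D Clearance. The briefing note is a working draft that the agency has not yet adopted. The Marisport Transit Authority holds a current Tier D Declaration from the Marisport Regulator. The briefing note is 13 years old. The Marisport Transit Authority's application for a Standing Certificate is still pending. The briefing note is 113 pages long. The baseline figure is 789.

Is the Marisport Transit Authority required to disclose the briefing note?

Yes — the Marisport Transit Authority must disclose the briefing note.

Exception (a) requires that the record is subject to attorney-client privilege; but the briefing note carries no privilege marking, so (a) is unavailable.
Exception (b)'s conditions are all satisfied: the briefing note was obtained under a confidentiality agreement; the briefing note is an unadopted draft. However, paragraphs (g)–(l) must be considered: (g) operates against (b): Nadia is the subject of the briefing note. (h) would limit (g) — a current Tier D Declaration is held — but (i) sets (h) aside: (i) operates — a current Annual Notice is held. (j) would limit (i) — a current Provisional Waiver is held — but (k) sets (j) aside: (k) operates — the baseline figure is 789, below the 899 limit. (l), which would lift (k), does not operate here — the record's age is 13 years, short of 16 years. (b) is therefore removed.
Exception (c) does not apply: the compliance score is 15 points, not under 14 points.
Exception (d) requires that the reportable unit count is less than 84; but the reportable unit count is 107, not less than 84, so (d) is unavailable.
Exception (e) fails — the number of pages in the record is 113, not below 99.
No exception is made out. the Marisport Transit Authority falls within the general rule.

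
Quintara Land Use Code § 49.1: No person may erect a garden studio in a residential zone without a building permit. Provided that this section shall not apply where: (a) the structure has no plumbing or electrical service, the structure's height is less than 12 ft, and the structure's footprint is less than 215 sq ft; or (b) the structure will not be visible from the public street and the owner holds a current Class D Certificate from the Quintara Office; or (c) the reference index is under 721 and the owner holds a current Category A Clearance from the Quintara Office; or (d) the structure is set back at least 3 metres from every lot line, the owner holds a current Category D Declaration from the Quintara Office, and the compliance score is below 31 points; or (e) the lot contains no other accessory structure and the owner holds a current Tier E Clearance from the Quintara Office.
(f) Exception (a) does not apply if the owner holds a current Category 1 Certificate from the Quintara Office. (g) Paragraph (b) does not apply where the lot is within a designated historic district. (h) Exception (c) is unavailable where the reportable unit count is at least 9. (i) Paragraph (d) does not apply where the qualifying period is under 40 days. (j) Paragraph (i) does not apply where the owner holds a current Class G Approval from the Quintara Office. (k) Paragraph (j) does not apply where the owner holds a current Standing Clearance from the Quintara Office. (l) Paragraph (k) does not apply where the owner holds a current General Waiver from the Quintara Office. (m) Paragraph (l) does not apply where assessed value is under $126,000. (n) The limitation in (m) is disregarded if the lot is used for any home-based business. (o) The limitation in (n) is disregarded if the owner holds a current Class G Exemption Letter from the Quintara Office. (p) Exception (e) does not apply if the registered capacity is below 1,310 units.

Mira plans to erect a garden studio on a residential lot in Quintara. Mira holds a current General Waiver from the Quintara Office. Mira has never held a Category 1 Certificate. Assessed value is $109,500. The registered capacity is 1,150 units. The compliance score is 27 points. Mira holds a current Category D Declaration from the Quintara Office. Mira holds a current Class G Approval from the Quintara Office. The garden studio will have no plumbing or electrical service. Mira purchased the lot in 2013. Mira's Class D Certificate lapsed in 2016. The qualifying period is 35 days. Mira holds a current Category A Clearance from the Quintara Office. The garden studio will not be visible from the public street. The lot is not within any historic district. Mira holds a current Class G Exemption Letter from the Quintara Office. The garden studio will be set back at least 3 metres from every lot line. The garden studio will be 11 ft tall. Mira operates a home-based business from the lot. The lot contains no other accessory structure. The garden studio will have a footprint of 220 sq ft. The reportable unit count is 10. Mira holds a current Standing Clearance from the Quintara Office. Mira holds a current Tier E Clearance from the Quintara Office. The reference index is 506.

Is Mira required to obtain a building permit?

Yes — Mira must obtain a building permit.

Exception (a) requires that the structure's footprint is less than 215 sq ft; but the structure's footprint is 220 sq ft, not less than 215 sq ft, so (a) is unavailable.
Exception (b) does not apply: there is no Class D Certificate in force.
Exception (c)'s conditions are all satisfied: the reference index is 506, under the 721 limit; a current Category A Clearance is held. But: (h) operates against (c): the reportable unit count is 10, meeting the 9 threshold. Exception (c) does not apply.
Exception (d)'s conditions are all satisfied: the setback is at least 3 m on every side; a current Category D Declaration is held; the compliance score is 27 points, below the 31 points limit. But: (i) operates against (d): the qualifying period is 35 days, under the 40 days limit. (j) would limit (i) — a current Class G Approval is held — but (k) sets (j) aside: (k) is triggered — a current Standing Clearance is held. (l) operates (a current General Waiver is held), but is overridden by (m): (m) applies — assessed value is $109,500, under the $126,000 limit. (n) would limit (m) — a home-based business operates on the lot — but (o) sets (n) aside: (o) applies — a current Class G Exemption Letter is held. So (d) is unavailable.
All of (e)'s requirements are met (the lot has no other accessory structure; a current Tier E Clearance is held). But applying paragraph (p): (p) operates — the registered capacity is 1,150 units, below the 1,310 units limit. Exception (e) does not apply.
No exception displaces § 49.1.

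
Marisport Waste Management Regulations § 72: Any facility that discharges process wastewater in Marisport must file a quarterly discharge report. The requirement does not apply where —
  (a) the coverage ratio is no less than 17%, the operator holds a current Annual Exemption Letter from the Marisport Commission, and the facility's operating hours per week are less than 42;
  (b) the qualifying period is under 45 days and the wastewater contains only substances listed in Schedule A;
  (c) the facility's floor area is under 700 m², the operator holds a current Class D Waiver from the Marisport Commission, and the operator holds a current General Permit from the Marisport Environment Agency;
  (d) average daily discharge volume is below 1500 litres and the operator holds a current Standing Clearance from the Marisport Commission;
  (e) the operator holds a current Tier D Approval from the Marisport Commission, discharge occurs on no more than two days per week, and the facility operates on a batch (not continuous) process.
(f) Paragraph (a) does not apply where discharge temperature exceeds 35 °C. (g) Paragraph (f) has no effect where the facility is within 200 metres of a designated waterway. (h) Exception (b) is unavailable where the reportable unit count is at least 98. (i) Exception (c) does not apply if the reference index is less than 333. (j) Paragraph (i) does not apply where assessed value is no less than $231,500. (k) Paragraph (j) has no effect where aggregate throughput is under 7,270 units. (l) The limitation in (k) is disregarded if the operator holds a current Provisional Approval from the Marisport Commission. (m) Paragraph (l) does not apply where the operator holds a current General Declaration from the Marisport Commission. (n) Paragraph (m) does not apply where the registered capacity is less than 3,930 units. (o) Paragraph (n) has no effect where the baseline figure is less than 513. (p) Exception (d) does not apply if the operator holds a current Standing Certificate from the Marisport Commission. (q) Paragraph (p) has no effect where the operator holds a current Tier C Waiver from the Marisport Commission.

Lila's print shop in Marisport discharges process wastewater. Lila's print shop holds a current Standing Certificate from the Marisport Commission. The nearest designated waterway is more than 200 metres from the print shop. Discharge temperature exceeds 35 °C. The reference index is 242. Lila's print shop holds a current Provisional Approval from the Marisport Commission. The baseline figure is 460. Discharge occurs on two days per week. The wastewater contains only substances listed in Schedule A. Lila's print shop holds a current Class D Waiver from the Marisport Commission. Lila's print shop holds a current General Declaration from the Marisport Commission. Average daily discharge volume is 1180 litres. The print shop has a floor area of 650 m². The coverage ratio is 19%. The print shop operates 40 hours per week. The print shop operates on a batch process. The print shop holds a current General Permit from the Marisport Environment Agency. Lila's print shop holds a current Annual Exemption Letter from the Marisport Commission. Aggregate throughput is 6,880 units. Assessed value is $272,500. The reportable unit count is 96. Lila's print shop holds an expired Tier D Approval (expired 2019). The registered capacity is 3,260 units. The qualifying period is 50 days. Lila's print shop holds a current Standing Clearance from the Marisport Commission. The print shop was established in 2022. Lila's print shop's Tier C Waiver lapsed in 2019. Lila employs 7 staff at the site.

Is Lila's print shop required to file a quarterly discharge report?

Exception (a) is satisfied on its face — the coverage ratio is 19%, meeting the 17% threshold; a current Annual Exemption Letter is held; the facility's operating hours per week are 40, less than the 42 limit. But: (f) operates against (a): discharge temperature exceeds 35 °C. (g) is not engaged (the print shop is more than 200 m from any designated waterway), so (f) stands. (a) is therefore removed.
Exception (b) fails — the qualifying period is 50 days, not under 45 days.
All of (c)'s requirements are met (the facility's floor area is 650 m², under the 700 m² limit; a current Class D Waiver is held; a current General Permit is held). However, paragraphs (i)–(o) must be considered: (i) operates against (c): the reference index is 242, less than the 333 limit. (j) would limit (i) — assessed value is $272,500, meeting the $231,500 threshold — but (k) sets (j) aside: (k) operates against (j): aggregate throughput is 6,880 units, under the 7,270 units limit. (l) operates (a current Provisional Approval is held), but is overridden by (m): (m) is engaged — a current General Declaration is held. (n) is triggered (the registered capacity is 3,260 units, less than the 3,930 units limit), but is displaced by (o): (o) operates against (n): the baseline figure is 460, less than the 513 limit. So (c) is unavailable.
All of (d)'s requirements are met (average daily discharge volume is 1180 litres, below the 1500 litres limit; a current Standing Clearance is held). But: (p) operates against (d): a current Standing Certificate is held. (q), which would lift (p), is not triggered — there is no Tier C Waiver in force. Exception (d) does not apply.
Exception (e) does not apply: no current Tier D Approval is held.
None of the exceptions is available; § 72 applies in full.

Yes — Lila's print shop must file a quarterly discharge report.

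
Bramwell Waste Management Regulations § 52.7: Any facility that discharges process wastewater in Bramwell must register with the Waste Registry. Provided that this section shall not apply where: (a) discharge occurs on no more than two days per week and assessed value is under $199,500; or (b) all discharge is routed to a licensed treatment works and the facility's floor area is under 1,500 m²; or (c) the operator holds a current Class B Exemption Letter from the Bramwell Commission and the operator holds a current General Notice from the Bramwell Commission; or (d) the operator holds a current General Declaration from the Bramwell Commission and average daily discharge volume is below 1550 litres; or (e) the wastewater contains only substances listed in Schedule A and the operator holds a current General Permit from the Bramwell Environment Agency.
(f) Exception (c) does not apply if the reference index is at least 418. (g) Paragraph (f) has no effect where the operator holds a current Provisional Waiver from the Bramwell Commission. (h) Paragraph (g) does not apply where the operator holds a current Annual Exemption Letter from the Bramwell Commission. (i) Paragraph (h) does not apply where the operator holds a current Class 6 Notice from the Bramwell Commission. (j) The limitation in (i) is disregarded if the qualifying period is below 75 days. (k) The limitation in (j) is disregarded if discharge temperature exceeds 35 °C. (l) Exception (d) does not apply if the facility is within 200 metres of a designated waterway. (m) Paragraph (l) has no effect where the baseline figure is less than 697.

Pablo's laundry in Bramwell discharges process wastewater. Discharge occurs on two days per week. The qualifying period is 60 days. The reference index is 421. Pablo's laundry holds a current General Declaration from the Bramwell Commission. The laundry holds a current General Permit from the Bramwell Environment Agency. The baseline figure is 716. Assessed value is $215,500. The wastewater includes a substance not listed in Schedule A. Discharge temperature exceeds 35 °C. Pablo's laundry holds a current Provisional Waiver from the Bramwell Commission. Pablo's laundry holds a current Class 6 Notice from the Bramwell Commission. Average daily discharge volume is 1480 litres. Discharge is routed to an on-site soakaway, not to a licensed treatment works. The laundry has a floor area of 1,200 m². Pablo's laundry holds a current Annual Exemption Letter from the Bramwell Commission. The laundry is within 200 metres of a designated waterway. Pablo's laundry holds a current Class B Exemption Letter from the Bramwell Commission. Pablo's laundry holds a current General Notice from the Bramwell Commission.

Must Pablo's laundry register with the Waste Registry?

No — exception (c) applies; Pablo's laundry is not required to register with the Waste Registry.

Exception (a) does not apply: assessed value is $215,500, not under $199,500.
Exception (b) fails — discharge is not routed to a licensed treatment works.
All of (c)'s requirements are met (a current Class B Exemption Letter is held; a current General Notice is held). Under paragraphs (f)–(k): (f) would limit (c) — the reference index is 421, meeting the 418 threshold — but (g) sets (f) aside: (g) operates — a current Provisional Waiver is held. (h) would limit (g) — a current Annual Exemption Letter is held — but (i) sets (h) aside: (i) is triggered — a current Class 6 Notice is held. (j) would limit (i) — the qualifying period is 60 days, below the 75 days limit — but (k) sets (j) aside: (k) is engaged — discharge temperature exceeds 35 °C. (c) remains available.
Exception (d)'s conditions are all satisfied: a current General Declaration is held; average daily discharge volume is 1480 litres, below the 1550 litres limit. Turning to paragraphs (l)–(m): (l) operates against (d): the laundry is within 200 m of a designated waterway. (m) is not triggered (the baseline figure is 716, not less than 697), so (l) stands. So (d) is unavailable.
Exception (e) fails — the wastewater includes a non-Schedule-A substance.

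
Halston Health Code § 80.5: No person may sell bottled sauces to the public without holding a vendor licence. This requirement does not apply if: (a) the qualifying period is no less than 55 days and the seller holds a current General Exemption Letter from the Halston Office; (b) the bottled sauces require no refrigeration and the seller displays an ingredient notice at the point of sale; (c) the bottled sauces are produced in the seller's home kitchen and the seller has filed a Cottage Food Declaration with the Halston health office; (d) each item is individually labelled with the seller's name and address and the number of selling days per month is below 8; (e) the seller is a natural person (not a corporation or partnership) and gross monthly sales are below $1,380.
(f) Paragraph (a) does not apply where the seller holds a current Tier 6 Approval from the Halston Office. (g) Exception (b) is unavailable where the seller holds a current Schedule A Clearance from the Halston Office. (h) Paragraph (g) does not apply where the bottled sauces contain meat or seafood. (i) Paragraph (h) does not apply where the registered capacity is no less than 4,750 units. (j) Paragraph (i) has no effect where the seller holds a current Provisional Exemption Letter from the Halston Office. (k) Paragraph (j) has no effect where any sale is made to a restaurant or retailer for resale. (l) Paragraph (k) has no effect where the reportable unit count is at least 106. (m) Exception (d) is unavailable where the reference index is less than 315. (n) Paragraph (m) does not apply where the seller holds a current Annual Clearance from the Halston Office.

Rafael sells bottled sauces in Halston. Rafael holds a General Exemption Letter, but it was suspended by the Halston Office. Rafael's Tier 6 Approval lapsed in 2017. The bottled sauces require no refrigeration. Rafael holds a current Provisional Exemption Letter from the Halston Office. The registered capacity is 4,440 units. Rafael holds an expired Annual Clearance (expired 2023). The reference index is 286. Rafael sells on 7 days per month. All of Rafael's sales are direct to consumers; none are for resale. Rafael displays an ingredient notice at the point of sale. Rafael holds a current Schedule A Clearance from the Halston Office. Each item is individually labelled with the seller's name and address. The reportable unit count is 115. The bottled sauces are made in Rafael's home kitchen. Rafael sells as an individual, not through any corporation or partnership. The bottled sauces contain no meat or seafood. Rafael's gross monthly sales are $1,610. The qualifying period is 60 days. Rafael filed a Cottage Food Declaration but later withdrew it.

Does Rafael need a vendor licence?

Yes — Rafael must hold a vendor licence.

Exception (a) does not apply: no current General Exemption Letter is held.
Exception (b) is satisfied on its face — the bottled sauces are shelf-stable; an ingredient notice is displayed. Turning to paragraphs (g)–(l): (g) is triggered — a current Schedule A Clearance is held. (h) is inapplicable (the bottled sauces contain no meat or seafood), so (g) stands. (b) is therefore removed.
Exception (c) requires that the seller has filed a Cottage Food Declaration with the Halston health office; but the Cottage Food Declaration was withdrawn, so (c) is unavailable.
Exception (d)'s conditions are all satisfied: items are individually labelled; the number of selling days per month is 7, below the 8 limit. But: (m) operates against (d): the reference index is 286, less than the 315 limit. (n) is inapplicable (the Annual Clearance is not current), so (m) stands. Exception (d) does not apply.
Exception (e) does not apply: gross monthly sales are $1,610, not below $1,380.
No exception applies. The general rule governs.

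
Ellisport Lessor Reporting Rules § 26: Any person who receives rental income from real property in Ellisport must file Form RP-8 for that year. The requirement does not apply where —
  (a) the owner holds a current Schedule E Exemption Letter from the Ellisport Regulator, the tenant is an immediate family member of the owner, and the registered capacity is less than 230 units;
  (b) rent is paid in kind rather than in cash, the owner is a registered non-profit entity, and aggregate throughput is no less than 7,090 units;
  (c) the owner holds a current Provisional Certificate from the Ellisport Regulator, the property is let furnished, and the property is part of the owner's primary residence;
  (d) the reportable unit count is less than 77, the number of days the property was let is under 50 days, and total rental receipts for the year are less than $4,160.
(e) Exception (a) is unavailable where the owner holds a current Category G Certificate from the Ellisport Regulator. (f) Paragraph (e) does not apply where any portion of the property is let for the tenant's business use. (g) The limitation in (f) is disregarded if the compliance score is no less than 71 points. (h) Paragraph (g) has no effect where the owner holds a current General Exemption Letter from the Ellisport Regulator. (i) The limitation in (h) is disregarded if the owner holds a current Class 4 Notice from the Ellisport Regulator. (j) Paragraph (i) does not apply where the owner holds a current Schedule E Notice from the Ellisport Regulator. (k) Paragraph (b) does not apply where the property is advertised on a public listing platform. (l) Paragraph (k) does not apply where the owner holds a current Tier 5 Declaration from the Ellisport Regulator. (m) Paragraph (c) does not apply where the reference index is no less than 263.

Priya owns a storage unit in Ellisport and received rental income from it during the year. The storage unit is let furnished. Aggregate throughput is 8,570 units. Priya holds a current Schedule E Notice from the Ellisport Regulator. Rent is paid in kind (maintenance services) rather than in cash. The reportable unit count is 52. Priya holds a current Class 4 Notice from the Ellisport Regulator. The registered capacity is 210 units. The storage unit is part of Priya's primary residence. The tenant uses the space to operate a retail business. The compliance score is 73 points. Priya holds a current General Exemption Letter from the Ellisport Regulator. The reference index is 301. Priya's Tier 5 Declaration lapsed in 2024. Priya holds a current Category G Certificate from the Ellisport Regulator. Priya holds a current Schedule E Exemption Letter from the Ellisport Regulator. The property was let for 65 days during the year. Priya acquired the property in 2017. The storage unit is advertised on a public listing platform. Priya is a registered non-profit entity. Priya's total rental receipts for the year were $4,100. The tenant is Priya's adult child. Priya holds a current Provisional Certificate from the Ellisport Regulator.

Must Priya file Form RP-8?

Exception (a) is satisfied on its face — a current Schedule E Exemption Letter is held; the tenant is an immediate family member; the registered capacity is 210 units, less than the 230 units limit. As to paragraphs (e)–(j): (e) would limit (a) — a current Category G Certificate is held — but (f) sets (e) aside: (f) is engaged — the space is let for business use. (g) would limit (f) — the compliance score is 73 points, meeting the 71 points threshold — but (h) sets (g) aside: (h) operates against (g): a current General Exemption Letter is held. (i) would limit (h) — a current Class 4 Notice is held — but (j) sets (i) aside: (j) is engaged — a current Schedule E Notice is held. So (a) applies.
Exception (b): rent is paid in kind; Priya is a registered non-profit; aggregate throughput is 8,570 units, meeting the 7,090 units threshold — every condition holds. But applying paragraphs (k)–(l): (k) operates — the property is publicly advertised. (l), which would lift (k), is not engaged — the Tier 5 Declaration is not current. (b) is therefore removed.
Exception (c)'s conditions are all satisfied: a current Provisional Certificate is held; the property is let furnished; the storage unit is part of the primary residence. But applying paragraph (m): (m) operates against (c): the reference index is 301, meeting the 263 threshold. Exception (c) does not apply.
Exception (d) fails — the number of days the property was let is 65 days, not under 50 days.

No — exception (a) applies; Priya is not required to file Form RP-8.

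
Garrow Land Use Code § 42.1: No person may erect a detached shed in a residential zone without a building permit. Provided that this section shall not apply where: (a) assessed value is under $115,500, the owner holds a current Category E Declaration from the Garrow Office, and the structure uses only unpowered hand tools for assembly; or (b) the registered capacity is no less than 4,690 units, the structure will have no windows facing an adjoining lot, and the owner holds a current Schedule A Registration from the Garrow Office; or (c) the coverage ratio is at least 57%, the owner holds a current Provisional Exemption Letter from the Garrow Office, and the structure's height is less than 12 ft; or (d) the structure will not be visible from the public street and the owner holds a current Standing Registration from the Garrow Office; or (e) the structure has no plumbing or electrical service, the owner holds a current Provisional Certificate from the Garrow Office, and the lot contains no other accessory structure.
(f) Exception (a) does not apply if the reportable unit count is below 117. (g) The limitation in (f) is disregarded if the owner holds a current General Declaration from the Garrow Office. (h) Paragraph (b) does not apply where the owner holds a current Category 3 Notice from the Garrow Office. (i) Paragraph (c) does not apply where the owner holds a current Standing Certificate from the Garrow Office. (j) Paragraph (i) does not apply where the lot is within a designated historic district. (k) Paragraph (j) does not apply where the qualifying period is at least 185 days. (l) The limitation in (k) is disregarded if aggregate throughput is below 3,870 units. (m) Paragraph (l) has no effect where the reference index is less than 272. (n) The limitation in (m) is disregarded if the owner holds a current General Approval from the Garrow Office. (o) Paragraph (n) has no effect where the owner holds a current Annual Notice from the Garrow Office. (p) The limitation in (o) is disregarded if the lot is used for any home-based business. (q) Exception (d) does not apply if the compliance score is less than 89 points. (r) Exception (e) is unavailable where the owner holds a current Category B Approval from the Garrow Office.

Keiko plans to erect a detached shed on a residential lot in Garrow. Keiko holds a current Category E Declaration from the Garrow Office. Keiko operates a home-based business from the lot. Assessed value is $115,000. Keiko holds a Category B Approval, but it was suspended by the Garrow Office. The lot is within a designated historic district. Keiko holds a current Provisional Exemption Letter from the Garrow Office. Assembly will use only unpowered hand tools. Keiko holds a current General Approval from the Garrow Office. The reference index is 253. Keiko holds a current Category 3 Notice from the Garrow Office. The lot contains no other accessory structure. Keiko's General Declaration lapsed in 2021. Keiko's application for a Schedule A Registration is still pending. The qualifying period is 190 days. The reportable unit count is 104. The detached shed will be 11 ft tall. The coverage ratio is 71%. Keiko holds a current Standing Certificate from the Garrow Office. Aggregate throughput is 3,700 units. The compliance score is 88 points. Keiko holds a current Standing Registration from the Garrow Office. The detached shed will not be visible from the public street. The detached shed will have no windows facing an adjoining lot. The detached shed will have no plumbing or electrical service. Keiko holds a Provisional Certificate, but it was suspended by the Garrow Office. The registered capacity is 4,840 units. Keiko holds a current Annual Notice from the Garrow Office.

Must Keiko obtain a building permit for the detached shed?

Exception (a) is satisfied on its face — assessed value is $115,000, under the $115,500 limit; a current Category E Declaration is held; assembly uses only hand tools. But: (f) is triggered — the reportable unit count is 104, below the 117 limit. (g) is not engaged (there is no General Declaration in force), so (f) stands. So (a) is unavailable.
Exception (b) fails — no current Schedule A Registration is held.
Exception (c)'s conditions are all satisfied: the coverage ratio is 71%, meeting the 57% threshold; a current Provisional Exemption Letter is held; the structure's height is 11 ft, less than the 12 ft limit. Applying paragraphs (i)–(p): (i) would limit (c) — a current Standing Certificate is held — but (j) sets (i) aside: (j) operates against (i): the lot is in a historic district. (k) is triggered (the qualifying period is 190 days, meeting the 185 days threshold), but yields to (l): (l) applies — aggregate throughput is 3,700 units, below the 3,870 units limit. (m) applies (the reference index is 253, less than the 272 limit), but is set aside by (n): (n) operates against (m): a current General Approval is held. (o) operates (a current Annual Notice is held), but is itself disapplied by (p): (p) operates — a home-based business operates on the lot. So (c) applies.
Exception (d): the structure will not be visible from the street; a current Standing Registration is held — every condition holds. But: (q) operates against (d): the compliance score is 88 points, less than the 89 points limit. So (d) is unavailable.
Exception (e) does not apply: no current Provisional Certificate is held.

No — exception (c) applies; Keiko does not need a building permit.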